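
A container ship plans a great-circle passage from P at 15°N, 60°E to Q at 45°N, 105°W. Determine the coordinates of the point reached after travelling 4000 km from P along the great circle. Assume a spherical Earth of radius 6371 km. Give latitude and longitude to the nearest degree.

Write both endpoints as unit vectors p₁, p₂ with components (cos φ cos λ, cos φ sin λ, sin φ).
The central angle between the endpoints is δ = arccos(p₁·p₂) ≈ 2.068 rad (118.5°). The total great-circle distance is δ·R ≈ 2.068 × 6371 ≈ 13173 km, so the target fraction is f = 4000/13173 ≈ 0.304.
Interpolate at f ≈ 0.304 with slerp weights a = sin((1−f)δ)/sin δ ≈ 1.128, b = sin(fδ)/sin δ ≈ 0.668.
p = a·p₁ + b·p₂ ≈ (0.422, 0.487, 0.764); φ = arcsin(p_z) ≈ 49.85°, λ = atan2(p_y, p_x) ≈ 49.07°.

≈ 50°N, 49°E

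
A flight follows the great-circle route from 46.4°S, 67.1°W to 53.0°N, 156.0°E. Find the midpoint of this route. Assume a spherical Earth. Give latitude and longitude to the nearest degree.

≈ 9°N, 126°W

The haversine formula gives a central angle δ ≈ 2.650 rad (151.8°) between the endpoints.
Interpolate at f = 1/2 with slerp weights a = sin((1−f)δ)/sin δ ≈ 2.053, b = sin(fδ)/sin δ ≈ 2.053.
p = a·p₁ + b·p₂ ≈ (-0.578, -0.802, 0.153); φ = arcsin(p_z) ≈ 8.79°, λ = atan2(p_y, p_x) ≈ -125.78°.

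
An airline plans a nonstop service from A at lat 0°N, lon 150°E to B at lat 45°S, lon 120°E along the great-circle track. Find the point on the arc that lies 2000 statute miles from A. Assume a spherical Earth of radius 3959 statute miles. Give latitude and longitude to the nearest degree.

Write both endpoints as unit vectors p₁, p₂ with components (cos φ cos λ, cos φ sin λ, sin φ).
The central angle between the endpoints is δ = arccos(p₁·p₂) ≈ 0.912 rad (52.2°). The total great-circle distance is δ·R ≈ 0.912 × 3959 ≈ 3610 mi, so the target fraction is f = 2000/3610 ≈ 0.554.
Interpolate at f ≈ 0.554 with slerp weights a = sin((1−f)δ)/sin δ ≈ 0.500, b = sin(fδ)/sin δ ≈ 0.612.
p = a·p₁ + b·p₂ ≈ (-0.650, 0.625, -0.433); φ = arcsin(p_z) ≈ -25.65°, λ = atan2(p_y, p_x) ≈ 136.11°.

≈ lat 26°S, lon 136°E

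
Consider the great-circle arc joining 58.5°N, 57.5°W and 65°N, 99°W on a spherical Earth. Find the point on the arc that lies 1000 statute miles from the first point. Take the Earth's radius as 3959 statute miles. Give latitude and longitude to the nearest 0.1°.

≈ 64.5°N, 85.5°W

Write both endpoints as unit vectors p₁, p₂ with components (cos φ cos λ, cos φ sin λ, sin φ).
The central angle between the endpoints is δ = arccos(p₁·p₂) ≈ 0.354 rad (20.3°). The total great-circle distance is δ·R ≈ 0.354 × 3959 ≈ 1400 mi, so the target fraction is f = 1000/1400 ≈ 0.714.
Interpolate at f ≈ 0.714 with slerp weights a = sin((1−f)δ)/sin δ ≈ 0.291, b = sin(fδ)/sin δ ≈ 0.722.
p = a·p₁ + b·p₂ ≈ (0.034, -0.430, 0.902); φ = arcsin(p_z) ≈ 64.47°, λ = atan2(p_y, p_x) ≈ -85.47°.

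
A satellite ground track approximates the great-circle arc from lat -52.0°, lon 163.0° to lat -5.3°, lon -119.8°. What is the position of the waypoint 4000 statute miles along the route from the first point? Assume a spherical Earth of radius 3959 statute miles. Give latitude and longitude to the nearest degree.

The haversine formula gives a central angle δ ≈ 1.361 rad (78.0°) between the endpoints. The total great-circle distance is δ·R ≈ 1.361 × 3959 ≈ 5387 mi, so the target fraction is f = 4000/5387 ≈ 0.743.
Interpolate at f ≈ 0.743 with slerp weights a = sin((1−f)δ)/sin δ ≈ 0.351, b = sin(fδ)/sin δ ≈ 0.866.
p = a·p₁ + b·p₂ ≈ (-0.635, -0.685, -0.357); φ = arcsin(p_z) ≈ -20.89°, λ = atan2(p_y, p_x) ≈ -132.83°.

≈ lat -21°, lon -133°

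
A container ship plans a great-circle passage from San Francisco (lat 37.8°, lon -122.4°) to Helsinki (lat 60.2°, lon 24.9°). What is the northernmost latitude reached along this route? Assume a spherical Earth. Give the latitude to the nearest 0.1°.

≈ 77.5°

The great circle lies in the plane with unit normal n̂ = (p₁ × p₂)/|p₁ × p₂|.
Here n̂_z ≈ +0.217; the vertex latitude is φ_max = arccos|n̂_z| ≈ 77.5°.
Check via Clairaut: cos φ_max = |cos φ₁| · sin C = cos(37.8°)·sin(15.9°) ≈ 0.217, again giving ≈ 77.5°.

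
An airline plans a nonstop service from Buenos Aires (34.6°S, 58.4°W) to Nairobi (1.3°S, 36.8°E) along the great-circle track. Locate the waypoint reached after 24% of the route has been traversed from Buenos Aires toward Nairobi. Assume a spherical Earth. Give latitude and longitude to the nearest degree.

≈ 33°S, 31°W

The haversine formula gives a central angle δ ≈ 1.633 rad (93.5°) between the endpoints.
Interpolate at f = 0.24 with slerp weights a = sin((1−f)δ)/sin δ ≈ 0.948, b = sin(fδ)/sin δ ≈ 0.383.
p = a·p₁ + b·p₂ ≈ (0.715, -0.435, -0.547); φ = arcsin(p_z) ≈ -33.15°, λ = atan2(p_y, p_x) ≈ -31.34°.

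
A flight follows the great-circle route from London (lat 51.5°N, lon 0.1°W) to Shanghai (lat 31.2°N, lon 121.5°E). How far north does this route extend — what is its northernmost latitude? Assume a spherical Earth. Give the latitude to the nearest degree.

≈ 63°N

The great circle lies in the plane with unit normal n̂ = (p₁ × p₂)/|p₁ × p₂|.
Here n̂_z ≈ +0.457; the vertex latitude is φ_max = arccos|n̂_z| ≈ 62.8°.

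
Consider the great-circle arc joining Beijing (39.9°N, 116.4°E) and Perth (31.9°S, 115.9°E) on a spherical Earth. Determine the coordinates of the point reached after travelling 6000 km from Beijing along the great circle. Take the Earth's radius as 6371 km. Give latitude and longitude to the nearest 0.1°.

≈ (14.1°S, 116.0°E)

Convert each endpoint to a unit vector on the sphere (x = cos φ cos λ, y = cos φ sin λ, z = sin φ).
The central angle between the endpoints is δ = arccos(p₁·p₂) ≈ 1.253 rad (71.8°). The total great-circle distance is δ·R ≈ 1.253 × 6371 ≈ 7984 km, so the target fraction is f = 6000/7984 ≈ 0.752.
Interpolate at f ≈ 0.752 with slerp weights a = sin((1−f)δ)/sin δ ≈ 0.323, b = sin(fδ)/sin δ ≈ 0.851.
p = a·p₁ + b·p₂ ≈ (-0.426, 0.872, -0.243); φ = arcsin(p_z) ≈ -14.06°, λ = atan2(p_y, p_x) ≈ 116.03°.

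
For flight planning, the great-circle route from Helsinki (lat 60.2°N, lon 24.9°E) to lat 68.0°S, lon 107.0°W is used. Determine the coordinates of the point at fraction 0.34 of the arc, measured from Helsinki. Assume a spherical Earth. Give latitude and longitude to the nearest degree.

≈ lat 14°N, lon 14°W

Convert each endpoint to a unit vector on the sphere (x = cos φ cos λ, y = cos φ sin λ, z = sin φ).
The central angle between the endpoints is δ = arccos(p₁·p₂) ≈ 2.762 rad (158.3°).
Interpolate at f = 0.34 with slerp weights a = sin((1−f)δ)/sin δ ≈ 2.615, b = sin(fδ)/sin δ ≈ 2.179.
p = a·p₁ + b·p₂ ≈ (0.940, -0.234, 0.248); φ = arcsin(p_z) ≈ 14.38°, λ = atan2(p_y, p_x) ≈ -13.95°.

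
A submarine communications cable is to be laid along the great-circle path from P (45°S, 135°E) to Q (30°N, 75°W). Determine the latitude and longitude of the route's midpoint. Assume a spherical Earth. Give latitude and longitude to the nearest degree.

From cos δ = sin φ₁ sin φ₂ + cos φ₁ cos φ₂ cos Δλ, the central angle is δ ≈ 2.655 rad (152.1°).
Interpolate at f = 1/2 with slerp weights a = sin((1−f)δ)/sin δ ≈ 2.075, b = sin(fδ)/sin δ ≈ 2.075.
p = a·p₁ + b·p₂ ≈ (-0.572, -0.698, -0.430); φ = arcsin(p_z) ≈ -25.45°, λ = atan2(p_y, p_x) ≈ -129.34°.

≈ (25°S, 129°W)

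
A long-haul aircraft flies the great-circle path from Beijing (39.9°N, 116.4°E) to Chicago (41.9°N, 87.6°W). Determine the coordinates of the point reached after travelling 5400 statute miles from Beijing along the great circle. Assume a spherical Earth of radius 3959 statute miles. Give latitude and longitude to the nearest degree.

Convert each endpoint to a unit vector on the sphere (x = cos φ cos λ, y = cos φ sin λ, z = sin φ).
The central angle between the endpoints is δ = arccos(p₁·p₂) ≈ 1.664 rad (95.4°). The total great-circle distance is δ·R ≈ 1.664 × 3959 ≈ 6589 mi, so the target fraction is f = 5400/6589 ≈ 0.820.
Interpolate at f ≈ 0.820 with slerp weights a = sin((1−f)δ)/sin δ ≈ 0.297, b = sin(fδ)/sin δ ≈ 0.983.
p = a·p₁ + b·p₂ ≈ (-0.071, -0.527, 0.847); φ = arcsin(p_z) ≈ 57.89°, λ = atan2(p_y, p_x) ≈ -97.64°.

≈ (58°N, 98°W)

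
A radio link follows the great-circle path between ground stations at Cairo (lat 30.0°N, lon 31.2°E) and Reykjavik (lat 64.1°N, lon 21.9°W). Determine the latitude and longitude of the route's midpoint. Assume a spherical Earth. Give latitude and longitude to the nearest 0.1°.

The haversine formula gives a central angle δ ≈ 0.827 rad (47.4°) between the endpoints.
Interpolate at f = 1/2 with slerp weights a = sin((1−f)δ)/sin δ ≈ 0.546, b = sin(fδ)/sin δ ≈ 0.546.
p = a·p₁ + b·p₂ ≈ (0.626, 0.156, 0.764); φ = arcsin(p_z) ≈ 49.84°, λ = atan2(p_y, p_x) ≈ 14.00°.

≈ lat 49.8°N, lon 14.0°E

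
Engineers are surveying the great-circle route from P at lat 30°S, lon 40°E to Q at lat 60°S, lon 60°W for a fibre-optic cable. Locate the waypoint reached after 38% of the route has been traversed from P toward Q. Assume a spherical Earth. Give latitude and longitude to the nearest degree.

From cos δ = sin φ₁ sin φ₂ + cos φ₁ cos φ₂ cos Δλ, the central angle is δ ≈ 1.205 rad (69.0°).
Interpolate at f = 0.38 with slerp weights a = sin((1−f)δ)/sin δ ≈ 0.728, b = sin(fδ)/sin δ ≈ 0.473.
p = a·p₁ + b·p₂ ≈ (0.601, 0.200, -0.774); φ = arcsin(p_z) ≈ -50.69°, λ = atan2(p_y, p_x) ≈ 18.41°.

≈ lat 51°S, lon 18°E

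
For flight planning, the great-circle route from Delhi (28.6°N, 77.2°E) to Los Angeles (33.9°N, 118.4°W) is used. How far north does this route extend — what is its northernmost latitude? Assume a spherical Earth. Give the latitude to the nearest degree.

The great circle lies in the plane with unit normal n̂ = (p₁ × p₂)/|p₁ × p₂|.
Here n̂_z ≈ +0.218; the vertex latitude is φ_max = arccos|n̂_z| ≈ 77.4°.

≈ 77°N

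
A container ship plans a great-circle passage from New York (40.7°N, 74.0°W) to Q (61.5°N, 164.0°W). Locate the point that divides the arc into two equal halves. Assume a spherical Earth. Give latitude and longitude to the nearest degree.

≈ (60°N, 106°W)

Write both endpoints as unit vectors p₁, p₂ with components (cos φ cos λ, cos φ sin λ, sin φ).
The central angle between the endpoints is δ = arccos(p₁·p₂) ≈ 0.961 rad (55.0°).
Interpolate at f = 1/2 with slerp weights a = sin((1−f)δ)/sin δ ≈ 0.564, b = sin(fδ)/sin δ ≈ 0.564.
p = a·p₁ + b·p₂ ≈ (-0.141, -0.485, 0.863); φ = arcsin(p_z) ≈ 59.67°, λ = atan2(p_y, p_x) ≈ -106.19°.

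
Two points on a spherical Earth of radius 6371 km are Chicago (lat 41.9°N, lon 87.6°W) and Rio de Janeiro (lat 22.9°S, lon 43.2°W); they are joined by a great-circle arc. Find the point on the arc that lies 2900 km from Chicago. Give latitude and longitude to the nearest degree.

Write both endpoints as unit vectors p₁, p₂ with components (cos φ cos λ, cos φ sin λ, sin φ).
The central angle between the endpoints is δ = arccos(p₁·p₂) ≈ 1.339 rad (76.7°). The total great-circle distance is δ·R ≈ 1.339 × 6371 ≈ 8529 km, so the target fraction is f = 2900/8529 ≈ 0.340.
Interpolate at f ≈ 0.340 with slerp weights a = sin((1−f)δ)/sin δ ≈ 0.794, b = sin(fδ)/sin δ ≈ 0.452.
p = a·p₁ + b·p₂ ≈ (0.328, -0.876, 0.355); φ = arcsin(p_z) ≈ 20.77°, λ = atan2(p_y, p_x) ≈ -69.46°.

≈ lat 21°N, lon 69°W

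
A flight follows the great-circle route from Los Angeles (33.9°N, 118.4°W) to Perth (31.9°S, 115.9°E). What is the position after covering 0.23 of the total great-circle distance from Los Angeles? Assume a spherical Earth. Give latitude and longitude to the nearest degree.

Convert each endpoint to a unit vector on the sphere (x = cos φ cos λ, y = cos φ sin λ, z = sin φ).
The central angle between the endpoints is δ = arccos(p₁·p₂) ≈ 2.355 rad (134.9°).
Interpolate at f = 0.23 with slerp weights a = sin((1−f)δ)/sin δ ≈ 1.371, b = sin(fδ)/sin δ ≈ 0.728.
p = a·p₁ + b·p₂ ≈ (-0.811, -0.445, 0.380); φ = arcsin(p_z) ≈ 22.33°, λ = atan2(p_y, p_x) ≈ -151.25°.

≈ 22°N, 151°W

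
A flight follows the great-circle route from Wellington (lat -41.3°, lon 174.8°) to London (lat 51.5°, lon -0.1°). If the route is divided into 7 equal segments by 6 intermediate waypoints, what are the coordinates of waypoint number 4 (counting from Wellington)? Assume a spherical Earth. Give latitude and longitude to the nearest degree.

≈ lat 52°, lon 146°

Convert each endpoint to a unit vector on the sphere (x = cos φ cos λ, y = cos φ sin λ, z = sin φ).
The central angle between the endpoints is δ = arccos(p₁·p₂) ≈ 2.953 rad (169.2°).
Interpolate at f = 4/7 with slerp weights a = sin((1−f)δ)/sin δ ≈ 5.098, b = sin(fδ)/sin δ ≈ 5.309.
p = a·p₁ + b·p₂ ≈ (-0.510, 0.341, 0.790); φ = arcsin(p_z) ≈ 52.16°, λ = atan2(p_y, p_x) ≈ 146.19°.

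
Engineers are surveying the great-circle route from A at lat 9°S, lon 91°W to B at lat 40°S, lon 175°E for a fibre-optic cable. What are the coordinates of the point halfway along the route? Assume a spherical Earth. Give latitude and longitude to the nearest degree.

Convert each endpoint to a unit vector on the sphere (x = cos φ cos λ, y = cos φ sin λ, z = sin φ).
The central angle between the endpoints is δ = arccos(p₁·p₂) ≈ 1.523 rad (87.3°).
Interpolate at f = 1/2 with slerp weights a = sin((1−f)δ)/sin δ ≈ 0.691, b = sin(fδ)/sin δ ≈ 0.691.
p = a·p₁ + b·p₂ ≈ (-0.539, -0.636, -0.552); φ = arcsin(p_z) ≈ -33.51°, λ = atan2(p_y, p_x) ≈ -130.28°.

≈ lat 34°S, lon 130°W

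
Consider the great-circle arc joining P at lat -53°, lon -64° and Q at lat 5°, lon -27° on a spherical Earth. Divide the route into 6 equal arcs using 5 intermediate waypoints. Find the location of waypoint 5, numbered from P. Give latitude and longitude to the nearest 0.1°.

≈ lat -5.1°, lon -31.4°

The haversine formula gives a central angle δ ≈ 1.149 rad (65.8°) between the endpoints.
Interpolate at f = 5/6 with slerp weights a = sin((1−f)δ)/sin δ ≈ 0.209, b = sin(fδ)/sin δ ≈ 0.896.
p = a·p₁ + b·p₂ ≈ (0.851, -0.518, -0.089); φ = arcsin(p_z) ≈ -5.08°, λ = atan2(p_y, p_x) ≈ -31.35°.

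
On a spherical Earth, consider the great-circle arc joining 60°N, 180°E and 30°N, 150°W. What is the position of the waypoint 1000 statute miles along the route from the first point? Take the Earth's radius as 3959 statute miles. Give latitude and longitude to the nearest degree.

Write both endpoints as unit vectors p₁, p₂ with components (cos φ cos λ, cos φ sin λ, sin φ).
The central angle between the endpoints is δ = arccos(p₁·p₂) ≈ 0.630 rad (36.1°). The total great-circle distance is δ·R ≈ 0.630 × 3959 ≈ 2494 mi, so the target fraction is f = 1000/2494 ≈ 0.401.
Interpolate at f ≈ 0.401 with slerp weights a = sin((1−f)δ)/sin δ ≈ 0.626, b = sin(fδ)/sin δ ≈ 0.424.
p = a·p₁ + b·p₂ ≈ (-0.631, -0.184, 0.754); φ = arcsin(p_z) ≈ 48.92°, λ = atan2(p_y, p_x) ≈ -163.77°.

≈ 49°N, 164°W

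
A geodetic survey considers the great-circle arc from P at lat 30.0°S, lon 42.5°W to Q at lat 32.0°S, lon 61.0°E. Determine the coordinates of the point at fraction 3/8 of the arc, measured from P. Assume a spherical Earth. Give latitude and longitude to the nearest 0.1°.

Write both endpoints as unit vectors p₁, p₂ with components (cos φ cos λ, cos φ sin λ, sin φ).
The central angle between the endpoints is δ = arccos(p₁·p₂) ≈ 1.477 rad (84.6°).
Interpolate at f = 3/8 with slerp weights a = sin((1−f)δ)/sin δ ≈ 0.801, b = sin(fδ)/sin δ ≈ 0.528.
p = a·p₁ + b·p₂ ≈ (0.729, -0.077, -0.681); φ = arcsin(p_z) ≈ -42.88°, λ = atan2(p_y, p_x) ≈ -6.02°.

≈ lat 42.9°S, lon 6.0°W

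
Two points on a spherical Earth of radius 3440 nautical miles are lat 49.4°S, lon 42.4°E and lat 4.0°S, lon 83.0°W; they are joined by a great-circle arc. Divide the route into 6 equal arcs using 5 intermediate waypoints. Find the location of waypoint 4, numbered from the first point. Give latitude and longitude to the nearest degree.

≈ lat 33°S, lon 60°W

From cos δ = sin φ₁ sin φ₂ + cos φ₁ cos φ₂ cos Δλ, the central angle is δ ≈ 1.900 rad (108.9°).
Interpolate at f = 4/6 with slerp weights a = sin((1−f)δ)/sin δ ≈ 0.625, b = sin(fδ)/sin δ ≈ 1.008.
p = a·p₁ + b·p₂ ≈ (0.423, -0.724, -0.545); φ = arcsin(p_z) ≈ -33.03°, λ = atan2(p_y, p_x) ≈ -59.69°.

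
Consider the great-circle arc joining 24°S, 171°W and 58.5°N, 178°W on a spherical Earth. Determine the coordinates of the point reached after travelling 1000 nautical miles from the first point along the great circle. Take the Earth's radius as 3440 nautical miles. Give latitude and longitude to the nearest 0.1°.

≈ 7.4°S, 172.1°W

Write both endpoints as unit vectors p₁, p₂ with components (cos φ cos λ, cos φ sin λ, sin φ).
The central angle between the endpoints is δ = arccos(p₁·p₂) ≈ 1.443 rad (82.7°). The total great-circle distance is δ·R ≈ 1.443 × 3440 ≈ 4966 nmi, so the target fraction is f = 1000/4966 ≈ 0.201.
Interpolate at f ≈ 0.201 with slerp weights a = sin((1−f)δ)/sin δ ≈ 0.921, b = sin(fδ)/sin δ ≈ 0.289.
p = a·p₁ + b·p₂ ≈ (-0.982, -0.137, -0.128); φ = arcsin(p_z) ≈ -7.38°, λ = atan2(p_y, p_x) ≈ -172.06°.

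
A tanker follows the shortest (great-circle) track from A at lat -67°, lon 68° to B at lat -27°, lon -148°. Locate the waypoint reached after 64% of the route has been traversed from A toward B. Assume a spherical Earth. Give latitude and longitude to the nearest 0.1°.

The haversine formula gives a central angle δ ≈ 1.434 rad (82.2°) between the endpoints.
Interpolate at f = 0.64 with slerp weights a = sin((1−f)δ)/sin δ ≈ 0.498, b = sin(fδ)/sin δ ≈ 0.802.
p = a·p₁ + b·p₂ ≈ (-0.533, -0.198, -0.823); φ = arcsin(p_z) ≈ -55.35°, λ = atan2(p_y, p_x) ≈ -159.61°.

≈ lat -55.4°, lon -159.6°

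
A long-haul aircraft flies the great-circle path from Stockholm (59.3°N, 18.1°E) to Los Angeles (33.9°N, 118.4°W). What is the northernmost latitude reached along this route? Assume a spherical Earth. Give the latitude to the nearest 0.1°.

The great circle lies in the plane with unit normal n̂ = (p₁ × p₂)/|p₁ × p₂|.
Here n̂_z ≈ -0.296; the vertex latitude is φ_max = arccos|n̂_z| ≈ 72.8°.
Check via Clairaut: cos φ_max = |cos φ₁| · sin C = cos(59.3°)·sin(35.5°) ≈ 0.296, again giving ≈ 72.8°.

≈ 72.8°N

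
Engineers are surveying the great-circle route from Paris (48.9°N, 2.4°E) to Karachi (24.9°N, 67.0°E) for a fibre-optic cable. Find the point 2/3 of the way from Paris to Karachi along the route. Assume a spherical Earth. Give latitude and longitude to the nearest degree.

≈ 37°N, 50°E

Convert each endpoint to a unit vector on the sphere (x = cos φ cos λ, y = cos φ sin λ, z = sin φ).
The central angle between the endpoints is δ = arccos(p₁·p₂) ≈ 0.961 rad (55.0°).
Interpolate at f = 2/3 with slerp weights a = sin((1−f)δ)/sin δ ≈ 0.384, b = sin(fδ)/sin δ ≈ 0.729.
p = a·p₁ + b·p₂ ≈ (0.511, 0.619, 0.596); φ = arcsin(p_z) ≈ 36.61°, λ = atan2(p_y, p_x) ≈ 50.49°.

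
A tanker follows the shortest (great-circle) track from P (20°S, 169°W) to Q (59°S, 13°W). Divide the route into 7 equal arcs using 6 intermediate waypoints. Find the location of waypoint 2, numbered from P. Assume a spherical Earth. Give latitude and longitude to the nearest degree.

From cos δ = sin φ₁ sin φ₂ + cos φ₁ cos φ₂ cos Δλ, the central angle is δ ≈ 1.720 rad (98.6°).
Interpolate at f = 2/7 with slerp weights a = sin((1−f)δ)/sin δ ≈ 0.953, b = sin(fδ)/sin δ ≈ 0.477.
p = a·p₁ + b·p₂ ≈ (-0.639, -0.226, -0.735); φ = arcsin(p_z) ≈ -47.30°, λ = atan2(p_y, p_x) ≈ -160.52°.

≈ (47°S, 161°W)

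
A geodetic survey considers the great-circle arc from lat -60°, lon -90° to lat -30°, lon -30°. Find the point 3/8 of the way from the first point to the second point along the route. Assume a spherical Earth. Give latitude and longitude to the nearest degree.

The haversine formula gives a central angle δ ≈ 0.864 rad (49.5°) between the endpoints.
Interpolate at f = 3/8 with slerp weights a = sin((1−f)δ)/sin δ ≈ 0.676, b = sin(fδ)/sin δ ≈ 0.419.
p = a·p₁ + b·p₂ ≈ (0.314, -0.519, -0.795); φ = arcsin(p_z) ≈ -52.64°, λ = atan2(p_y, p_x) ≈ -58.84°.

≈ lat -53°, lon -59°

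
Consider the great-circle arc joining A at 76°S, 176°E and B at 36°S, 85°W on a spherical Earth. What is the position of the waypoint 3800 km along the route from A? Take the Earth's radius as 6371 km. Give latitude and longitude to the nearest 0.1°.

≈ 57.7°S, 97.1°W

Convert each endpoint to a unit vector on the sphere (x = cos φ cos λ, y = cos φ sin λ, z = sin φ).
The central angle between the endpoints is δ = arccos(p₁·p₂) ≈ 1.001 rad (57.3°). The total great-circle distance is δ·R ≈ 1.001 × 6371 ≈ 6375 km, so the target fraction is f = 3800/6375 ≈ 0.596.
Interpolate at f ≈ 0.596 with slerp weights a = sin((1−f)δ)/sin δ ≈ 0.467, b = sin(fδ)/sin δ ≈ 0.667.
p = a·p₁ + b·p₂ ≈ (-0.066, -0.530, -0.846); φ = arcsin(p_z) ≈ -57.73°, λ = atan2(p_y, p_x) ≈ -97.07°.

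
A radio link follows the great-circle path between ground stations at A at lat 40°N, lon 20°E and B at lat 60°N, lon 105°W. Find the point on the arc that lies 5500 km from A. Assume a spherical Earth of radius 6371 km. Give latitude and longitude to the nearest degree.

≈ lat 70°N, lon 60°W

The haversine formula gives a central angle δ ≈ 1.227 rad (70.3°) between the endpoints. The total great-circle distance is δ·R ≈ 1.227 × 6371 ≈ 7818 km, so the target fraction is f = 5500/7818 ≈ 0.704.
Interpolate at f ≈ 0.704 with slerp weights a = sin((1−f)δ)/sin δ ≈ 0.378, b = sin(fδ)/sin δ ≈ 0.807.
p = a·p₁ + b·p₂ ≈ (0.168, -0.291, 0.942); φ = arcsin(p_z) ≈ 70.39°, λ = atan2(p_y, p_x) ≈ -60.05°.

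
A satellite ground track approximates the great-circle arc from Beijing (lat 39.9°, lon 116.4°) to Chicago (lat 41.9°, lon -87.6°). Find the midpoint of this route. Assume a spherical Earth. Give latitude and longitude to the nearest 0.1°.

≈ lat 76.5°, lon -169.7°

From cos δ = sin φ₁ sin φ₂ + cos φ₁ cos φ₂ cos Δλ, the central angle is δ ≈ 1.664 rad (95.4°).
Interpolate at f = 1/2 with slerp weights a = sin((1−f)δ)/sin δ ≈ 0.743, b = sin(fδ)/sin δ ≈ 0.743.
p = a·p₁ + b·p₂ ≈ (-0.230, -0.042, 0.972); φ = arcsin(p_z) ≈ 76.47°, λ = atan2(p_y, p_x) ≈ -169.67°.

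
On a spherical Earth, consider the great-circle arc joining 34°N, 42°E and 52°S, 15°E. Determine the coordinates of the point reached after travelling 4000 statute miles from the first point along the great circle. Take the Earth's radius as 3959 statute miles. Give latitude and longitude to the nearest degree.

≈ 22°S, 27°E

Convert each endpoint to a unit vector on the sphere (x = cos φ cos λ, y = cos φ sin λ, z = sin φ).
The central angle between the endpoints is δ = arccos(p₁·p₂) ≈ 1.557 rad (89.2°). The total great-circle distance is δ·R ≈ 1.557 × 3959 ≈ 6163 mi, so the target fraction is f = 4000/6163 ≈ 0.649.
Interpolate at f ≈ 0.649 with slerp weights a = sin((1−f)δ)/sin δ ≈ 0.520, b = sin(fδ)/sin δ ≈ 0.847.
p = a·p₁ + b·p₂ ≈ (0.824, 0.423, -0.377); φ = arcsin(p_z) ≈ -22.15°, λ = atan2(p_y, p_x) ≈ 27.19°.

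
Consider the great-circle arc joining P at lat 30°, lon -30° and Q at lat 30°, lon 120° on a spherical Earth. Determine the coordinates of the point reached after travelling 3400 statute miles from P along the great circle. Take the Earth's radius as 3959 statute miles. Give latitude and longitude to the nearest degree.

≈ lat 65°, lon 27°

Write both endpoints as unit vectors p₁, p₂ with components (cos φ cos λ, cos φ sin λ, sin φ).
The central angle between the endpoints is δ = arccos(p₁·p₂) ≈ 1.982 rad (113.5°). The total great-circle distance is δ·R ≈ 1.982 × 3959 ≈ 7846 mi, so the target fraction is f = 3400/7846 ≈ 0.433.
Interpolate at f ≈ 0.433 with slerp weights a = sin((1−f)δ)/sin δ ≈ 0.983, b = sin(fδ)/sin δ ≈ 0.826.
p = a·p₁ + b·p₂ ≈ (0.380, 0.194, 0.905); φ = arcsin(p_z) ≈ 64.76°, λ = atan2(p_y, p_x) ≈ 27.01°.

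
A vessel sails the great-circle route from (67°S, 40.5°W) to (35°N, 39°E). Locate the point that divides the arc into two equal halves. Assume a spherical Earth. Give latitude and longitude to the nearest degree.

Write both endpoints as unit vectors p₁, p₂ with components (cos φ cos λ, cos φ sin λ, sin φ).
The central angle between the endpoints is δ = arccos(p₁·p₂) ≈ 2.060 rad (118.0°).
Interpolate at f = 1/2 with slerp weights a = sin((1−f)δ)/sin δ ≈ 0.971, b = sin(fδ)/sin δ ≈ 0.971.
p = a·p₁ + b·p₂ ≈ (0.907, 0.254, -0.337); φ = arcsin(p_z) ≈ -19.69°, λ = atan2(p_y, p_x) ≈ 15.66°.

≈ (20°S, 16°E)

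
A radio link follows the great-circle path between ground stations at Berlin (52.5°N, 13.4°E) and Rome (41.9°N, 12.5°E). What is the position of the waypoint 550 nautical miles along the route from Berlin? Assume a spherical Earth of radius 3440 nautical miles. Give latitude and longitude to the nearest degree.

Convert each endpoint to a unit vector on the sphere (x = cos φ cos λ, y = cos φ sin λ, z = sin φ).
The central angle between the endpoints is δ = arccos(p₁·p₂) ≈ 0.185 rad (10.6°). The total great-circle distance is δ·R ≈ 0.185 × 3440 ≈ 637 nmi, so the target fraction is f = 550/637 ≈ 0.863.
Interpolate at f ≈ 0.863 with slerp weights a = sin((1−f)δ)/sin δ ≈ 0.138, b = sin(fδ)/sin δ ≈ 0.864.
p = a·p₁ + b·p₂ ≈ (0.710, 0.159, 0.687); φ = arcsin(p_z) ≈ 43.35°, λ = atan2(p_y, p_x) ≈ 12.60°.

≈ (43°N, 13°E)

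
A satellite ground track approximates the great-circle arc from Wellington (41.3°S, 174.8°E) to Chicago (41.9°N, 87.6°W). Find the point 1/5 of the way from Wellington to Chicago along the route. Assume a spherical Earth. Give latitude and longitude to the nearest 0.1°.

≈ 26.4°S, 162.0°W

Convert each endpoint to a unit vector on the sphere (x = cos φ cos λ, y = cos φ sin λ, z = sin φ).
The central angle between the endpoints is δ = arccos(p₁·p₂) ≈ 2.111 rad (121.0°).
Interpolate at f = 1/5 with slerp weights a = sin((1−f)δ)/sin δ ≈ 1.158, b = sin(fδ)/sin δ ≈ 0.478.
p = a·p₁ + b·p₂ ≈ (-0.852, -0.277, -0.445); φ = arcsin(p_z) ≈ -26.43°, λ = atan2(p_y, p_x) ≈ -162.00°.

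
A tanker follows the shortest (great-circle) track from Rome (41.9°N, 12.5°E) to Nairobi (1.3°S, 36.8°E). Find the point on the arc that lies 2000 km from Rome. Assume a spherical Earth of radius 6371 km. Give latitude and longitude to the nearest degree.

≈ 26°N, 23°E

The haversine formula gives a central angle δ ≈ 0.846 rad (48.5°) between the endpoints. The total great-circle distance is δ·R ≈ 0.846 × 6371 ≈ 5389 km, so the target fraction is f = 2000/5389 ≈ 0.371.
Interpolate at f ≈ 0.371 with slerp weights a = sin((1−f)δ)/sin δ ≈ 0.678, b = sin(fδ)/sin δ ≈ 0.413.
p = a·p₁ + b·p₂ ≈ (0.823, 0.356, 0.443); φ = arcsin(p_z) ≈ 26.31°, λ = atan2(p_y, p_x) ≈ 23.41°.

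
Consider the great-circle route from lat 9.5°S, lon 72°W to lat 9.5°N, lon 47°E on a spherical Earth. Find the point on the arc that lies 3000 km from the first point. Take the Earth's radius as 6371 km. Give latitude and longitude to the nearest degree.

Convert each endpoint to a unit vector on the sphere (x = cos φ cos λ, y = cos φ sin λ, z = sin φ).
The central angle between the endpoints is δ = arccos(p₁·p₂) ≈ 2.093 rad (119.9°). The total great-circle distance is δ·R ≈ 2.093 × 6371 ≈ 13335 km, so the target fraction is f = 3000/13335 ≈ 0.225.
Interpolate at f ≈ 0.225 with slerp weights a = sin((1−f)δ)/sin δ ≈ 1.152, b = sin(fδ)/sin δ ≈ 0.523.
p = a·p₁ + b·p₂ ≈ (0.703, -0.703, -0.104); φ = arcsin(p_z) ≈ -5.96°, λ = atan2(p_y, p_x) ≈ -45.00°.

≈ lat 6°S, lon 45°W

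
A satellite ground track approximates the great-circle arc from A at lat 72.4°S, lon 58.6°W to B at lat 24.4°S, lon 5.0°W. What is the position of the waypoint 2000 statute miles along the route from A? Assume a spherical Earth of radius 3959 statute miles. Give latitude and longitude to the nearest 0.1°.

Write both endpoints as unit vectors p₁, p₂ with components (cos φ cos λ, cos φ sin λ, sin φ).
The central angle between the endpoints is δ = arccos(p₁·p₂) ≈ 0.980 rad (56.1°). The total great-circle distance is δ·R ≈ 0.980 × 3959 ≈ 3879 mi, so the target fraction is f = 2000/3879 ≈ 0.516.
Interpolate at f ≈ 0.516 with slerp weights a = sin((1−f)δ)/sin δ ≈ 0.550, b = sin(fδ)/sin δ ≈ 0.583.
p = a·p₁ + b·p₂ ≈ (0.615, -0.188, -0.765); φ = arcsin(p_z) ≈ -49.94°, λ = atan2(p_y, p_x) ≈ -17.01°.

≈ lat 49.9°S, lon 17.0°W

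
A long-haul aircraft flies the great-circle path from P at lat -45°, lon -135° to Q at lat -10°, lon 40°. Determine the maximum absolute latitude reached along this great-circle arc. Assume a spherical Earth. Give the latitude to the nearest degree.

≈ -86°

The great circle lies in the plane with unit normal n̂ = (p₁ × p₂)/|p₁ × p₂|.
Here n̂_z ≈ +0.074; the vertex latitude is φ_max = arccos|n̂_z| ≈ 85.8°.
Check via Clairaut: cos φ_max = |cos φ₁| · sin C = cos(45.0°)·sin(174.0°) ≈ 0.074, again giving ≈ 85.8°.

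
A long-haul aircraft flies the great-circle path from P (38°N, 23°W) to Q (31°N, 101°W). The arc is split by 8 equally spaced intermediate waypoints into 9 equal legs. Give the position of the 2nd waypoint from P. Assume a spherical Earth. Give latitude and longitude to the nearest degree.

≈ (41°N, 41°W)

The haversine formula gives a central angle δ ≈ 1.096 rad (62.8°) between the endpoints.
Interpolate at f = 2/9 with slerp weights a = sin((1−f)δ)/sin δ ≈ 0.846, b = sin(fδ)/sin δ ≈ 0.271.
p = a·p₁ + b·p₂ ≈ (0.570, -0.489, 0.661); φ = arcsin(p_z) ≈ 41.36°, λ = atan2(p_y, p_x) ≈ -40.63°.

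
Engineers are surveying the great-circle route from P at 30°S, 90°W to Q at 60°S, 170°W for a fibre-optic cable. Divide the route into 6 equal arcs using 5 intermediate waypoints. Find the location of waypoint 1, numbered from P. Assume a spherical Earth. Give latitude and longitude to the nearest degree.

Write both endpoints as unit vectors p₁, p₂ with components (cos φ cos λ, cos φ sin λ, sin φ).
The central angle between the endpoints is δ = arccos(p₁·p₂) ≈ 1.038 rad (59.5°).
Interpolate at f = 1/6 with slerp weights a = sin((1−f)δ)/sin δ ≈ 0.884, b = sin(fδ)/sin δ ≈ 0.200.
p = a·p₁ + b·p₂ ≈ (-0.098, -0.783, -0.615); φ = arcsin(p_z) ≈ -37.94°, λ = atan2(p_y, p_x) ≈ -97.17°.

≈ 38°S, 97°W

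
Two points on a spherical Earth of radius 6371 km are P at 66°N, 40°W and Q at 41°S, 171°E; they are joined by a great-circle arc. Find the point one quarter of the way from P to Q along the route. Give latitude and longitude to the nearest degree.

≈ 62°N, 134°W

Write both endpoints as unit vectors p₁, p₂ with components (cos φ cos λ, cos φ sin λ, sin φ).
The central angle between the endpoints is δ = arccos(p₁·p₂) ≈ 2.611 rad (149.6°).
Interpolate at f = 1/4 with slerp weights a = sin((1−f)δ)/sin δ ≈ 1.829, b = sin(fδ)/sin δ ≈ 1.200.
p = a·p₁ + b·p₂ ≈ (-0.325, -0.337, 0.884); φ = arcsin(p_z) ≈ 62.12°, λ = atan2(p_y, p_x) ≈ -133.95°.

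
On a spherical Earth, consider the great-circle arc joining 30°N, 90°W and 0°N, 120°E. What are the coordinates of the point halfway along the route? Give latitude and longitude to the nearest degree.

≈ 45°N, 180°E

The haversine formula gives a central angle δ ≈ 2.419 rad (138.6°) between the endpoints.
Interpolate at f = 1/2 with slerp weights a = sin((1−f)δ)/sin δ ≈ 1.414, b = sin(fδ)/sin δ ≈ 1.414.
p = a·p₁ + b·p₂ ≈ (-0.707, 0.000, 0.707); φ = arcsin(p_z) ≈ 45.00°, λ = atan2(p_y, p_x) ≈ 180.00°.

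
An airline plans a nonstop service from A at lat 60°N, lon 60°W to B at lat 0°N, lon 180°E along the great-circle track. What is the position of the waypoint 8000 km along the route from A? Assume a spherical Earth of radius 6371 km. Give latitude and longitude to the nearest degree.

≈ lat 29°N, lon 164°W

Write both endpoints as unit vectors p₁, p₂ with components (cos φ cos λ, cos φ sin λ, sin φ).
The central angle between the endpoints is δ = arccos(p₁·p₂) ≈ 1.823 rad (104.5°). The total great-circle distance is δ·R ≈ 1.823 × 6371 ≈ 11617 km, so the target fraction is f = 8000/11617 ≈ 0.689.
Interpolate at f ≈ 0.689 with slerp weights a = sin((1−f)δ)/sin δ ≈ 0.555, b = sin(fδ)/sin δ ≈ 0.982.
p = a·p₁ + b·p₂ ≈ (-0.843, -0.240, 0.481); φ = arcsin(p_z) ≈ 28.75°, λ = atan2(p_y, p_x) ≈ -164.08°.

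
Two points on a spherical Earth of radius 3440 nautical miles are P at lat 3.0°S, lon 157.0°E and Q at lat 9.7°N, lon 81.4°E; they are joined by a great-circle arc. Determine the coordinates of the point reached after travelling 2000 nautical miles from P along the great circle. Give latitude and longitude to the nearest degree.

≈ lat 3°N, lon 124°E

Write both endpoints as unit vectors p₁, p₂ with components (cos φ cos λ, cos φ sin λ, sin φ).
The central angle between the endpoints is δ = arccos(p₁·p₂) ≈ 1.333 rad (76.4°). The total great-circle distance is δ·R ≈ 1.333 × 3440 ≈ 4584 nmi, so the target fraction is f = 2000/4584 ≈ 0.436.
Interpolate at f ≈ 0.436 with slerp weights a = sin((1−f)δ)/sin δ ≈ 0.702, b = sin(fδ)/sin δ ≈ 0.565.
p = a·p₁ + b·p₂ ≈ (-0.562, 0.825, 0.058); φ = arcsin(p_z) ≈ 3.35°, λ = atan2(p_y, p_x) ≈ 124.28°.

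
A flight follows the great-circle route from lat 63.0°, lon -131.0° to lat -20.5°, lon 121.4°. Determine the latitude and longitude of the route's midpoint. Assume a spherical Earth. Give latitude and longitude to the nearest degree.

From cos δ = sin φ₁ sin φ₂ + cos φ₁ cos φ₂ cos Δλ, the central angle is δ ≈ 2.027 rad (116.1°).
Interpolate at f = 1/2 with slerp weights a = sin((1−f)δ)/sin δ ≈ 0.945, b = sin(fδ)/sin δ ≈ 0.945.
p = a·p₁ + b·p₂ ≈ (-0.743, 0.432, 0.511); φ = arcsin(p_z) ≈ 30.75°, λ = atan2(p_y, p_x) ≈ 149.83°.

≈ lat 31°, lon 150°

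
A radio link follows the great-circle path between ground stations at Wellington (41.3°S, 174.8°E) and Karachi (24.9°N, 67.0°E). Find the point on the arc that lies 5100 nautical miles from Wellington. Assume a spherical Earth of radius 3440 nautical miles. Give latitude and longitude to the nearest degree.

Convert each endpoint to a unit vector on the sphere (x = cos φ cos λ, y = cos φ sin λ, z = sin φ).
The central angle between the endpoints is δ = arccos(p₁·p₂) ≈ 2.079 rad (119.1°). The total great-circle distance is δ·R ≈ 2.079 × 3440 ≈ 7150 nmi, so the target fraction is f = 5100/7150 ≈ 0.713.
Interpolate at f ≈ 0.713 with slerp weights a = sin((1−f)δ)/sin δ ≈ 0.642, b = sin(fδ)/sin δ ≈ 1.140.
p = a·p₁ + b·p₂ ≈ (-0.077, 0.995, 0.056); φ = arcsin(p_z) ≈ 3.21°, λ = atan2(p_y, p_x) ≈ 94.40°.

≈ 3°N, 94°E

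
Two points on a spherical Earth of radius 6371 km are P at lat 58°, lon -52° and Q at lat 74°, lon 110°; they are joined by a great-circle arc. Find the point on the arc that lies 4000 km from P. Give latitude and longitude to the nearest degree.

≈ lat 85°, lon 82°

Write both endpoints as unit vectors p₁, p₂ with components (cos φ cos λ, cos φ sin λ, sin φ).
The central angle between the endpoints is δ = arccos(p₁·p₂) ≈ 0.828 rad (47.4°). The total great-circle distance is δ·R ≈ 0.828 × 6371 ≈ 5276 km, so the target fraction is f = 4000/5276 ≈ 0.758.
Interpolate at f ≈ 0.758 with slerp weights a = sin((1−f)δ)/sin δ ≈ 0.270, b = sin(fδ)/sin δ ≈ 0.797.
p = a·p₁ + b·p₂ ≈ (0.013, 0.094, 0.996); φ = arcsin(p_z) ≈ 84.57°, λ = atan2(p_y, p_x) ≈ 82.15°.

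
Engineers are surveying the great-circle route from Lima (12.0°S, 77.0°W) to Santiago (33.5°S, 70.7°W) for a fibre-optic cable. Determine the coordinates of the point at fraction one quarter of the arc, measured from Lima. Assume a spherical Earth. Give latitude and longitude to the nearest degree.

Write both endpoints as unit vectors p₁, p₂ with components (cos φ cos λ, cos φ sin λ, sin φ).
The central angle between the endpoints is δ = arccos(p₁·p₂) ≈ 0.388 rad (22.3°).
Interpolate at f = 1/4 with slerp weights a = sin((1−f)δ)/sin δ ≈ 0.758, b = sin(fδ)/sin δ ≈ 0.256.
p = a·p₁ + b·p₂ ≈ (0.237, -0.924, -0.299); φ = arcsin(p_z) ≈ -17.40°, λ = atan2(p_y, p_x) ≈ -75.59°.

≈ 17°S, 76°W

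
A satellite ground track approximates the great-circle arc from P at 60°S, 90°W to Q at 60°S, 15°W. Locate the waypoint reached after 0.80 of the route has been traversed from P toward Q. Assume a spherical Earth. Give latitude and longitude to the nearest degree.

From cos δ = sin φ₁ sin φ₂ + cos φ₁ cos φ₂ cos Δλ, the central angle is δ ≈ 0.619 rad (35.4°).
Interpolate at f = 0.80 with slerp weights a = sin((1−f)δ)/sin δ ≈ 0.213, b = sin(fδ)/sin δ ≈ 0.819.
p = a·p₁ + b·p₂ ≈ (0.396, -0.212, -0.894); φ = arcsin(p_z) ≈ -63.32°, λ = atan2(p_y, p_x) ≈ -28.23°.

≈ 63°S, 28°W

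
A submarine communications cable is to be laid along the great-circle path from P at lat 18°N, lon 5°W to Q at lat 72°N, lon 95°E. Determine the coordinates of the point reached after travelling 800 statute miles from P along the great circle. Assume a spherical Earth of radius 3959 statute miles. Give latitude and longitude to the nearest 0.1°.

≈ lat 28.9°N, lon 0.9°W

Convert each endpoint to a unit vector on the sphere (x = cos φ cos λ, y = cos φ sin λ, z = sin φ).
The central angle between the endpoints is δ = arccos(p₁·p₂) ≈ 1.325 rad (75.9°). The total great-circle distance is δ·R ≈ 1.325 × 3959 ≈ 5248 mi, so the target fraction is f = 800/5248 ≈ 0.152.
Interpolate at f ≈ 0.152 with slerp weights a = sin((1−f)δ)/sin δ ≈ 0.929, b = sin(fδ)/sin δ ≈ 0.207.
p = a·p₁ + b·p₂ ≈ (0.875, -0.013, 0.484); φ = arcsin(p_z) ≈ 28.94°, λ = atan2(p_y, p_x) ≈ -0.87°.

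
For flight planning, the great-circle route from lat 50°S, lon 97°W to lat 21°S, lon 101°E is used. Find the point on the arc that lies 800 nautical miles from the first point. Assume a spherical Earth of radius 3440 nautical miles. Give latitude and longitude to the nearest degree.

≈ lat 62°S, lon 106°W

Convert each endpoint to a unit vector on the sphere (x = cos φ cos λ, y = cos φ sin λ, z = sin φ).
The central angle between the endpoints is δ = arccos(p₁·p₂) ≈ 1.872 rad (107.2°). The total great-circle distance is δ·R ≈ 1.872 × 3440 ≈ 6438 nmi, so the target fraction is f = 800/6438 ≈ 0.124.
Interpolate at f ≈ 0.124 with slerp weights a = sin((1−f)δ)/sin δ ≈ 1.045, b = sin(fδ)/sin δ ≈ 0.241.
p = a·p₁ + b·p₂ ≈ (-0.125, -0.445, -0.887); φ = arcsin(p_z) ≈ -62.45°, λ = atan2(p_y, p_x) ≈ -105.66°.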